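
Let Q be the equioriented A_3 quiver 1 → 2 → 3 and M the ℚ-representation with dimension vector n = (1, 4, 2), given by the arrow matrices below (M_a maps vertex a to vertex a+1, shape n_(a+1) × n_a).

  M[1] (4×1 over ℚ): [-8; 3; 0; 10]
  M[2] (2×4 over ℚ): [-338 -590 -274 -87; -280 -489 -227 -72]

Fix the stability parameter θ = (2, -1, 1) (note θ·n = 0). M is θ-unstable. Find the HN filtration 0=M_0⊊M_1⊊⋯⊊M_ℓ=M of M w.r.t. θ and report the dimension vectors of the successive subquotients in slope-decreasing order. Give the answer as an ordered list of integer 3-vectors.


Via rank(M_{q-1}∘⋯∘M_p): M ≅ I[1,3], I[2,2]^2, I[2,3].
μ_θ-semistable layers: μ^(1)=1; μ^(2)=1/2; μ^(3)=-1

((0, 0, 2); (1, 1, 0); (0, 3, 0))


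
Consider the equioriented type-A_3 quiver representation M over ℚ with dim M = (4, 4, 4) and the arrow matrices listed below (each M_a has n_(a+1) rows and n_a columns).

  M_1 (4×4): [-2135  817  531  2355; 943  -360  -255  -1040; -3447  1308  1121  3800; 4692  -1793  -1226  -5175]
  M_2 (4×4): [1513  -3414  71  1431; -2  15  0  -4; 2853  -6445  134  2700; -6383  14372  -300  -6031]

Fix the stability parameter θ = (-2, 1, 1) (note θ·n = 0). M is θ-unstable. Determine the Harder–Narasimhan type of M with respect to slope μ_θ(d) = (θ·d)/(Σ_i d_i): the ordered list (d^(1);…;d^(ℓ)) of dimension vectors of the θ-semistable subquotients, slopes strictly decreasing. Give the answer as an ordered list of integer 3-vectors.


Via rank(M_{q-1}∘⋯∘M_p): M ≅ I[1,1], I[1,3]^3, I[2,3].
μ_θ-semistable layers: μ^(1)=1; μ^(2)=-2

((0, 4, 4); (4, 0, 0))


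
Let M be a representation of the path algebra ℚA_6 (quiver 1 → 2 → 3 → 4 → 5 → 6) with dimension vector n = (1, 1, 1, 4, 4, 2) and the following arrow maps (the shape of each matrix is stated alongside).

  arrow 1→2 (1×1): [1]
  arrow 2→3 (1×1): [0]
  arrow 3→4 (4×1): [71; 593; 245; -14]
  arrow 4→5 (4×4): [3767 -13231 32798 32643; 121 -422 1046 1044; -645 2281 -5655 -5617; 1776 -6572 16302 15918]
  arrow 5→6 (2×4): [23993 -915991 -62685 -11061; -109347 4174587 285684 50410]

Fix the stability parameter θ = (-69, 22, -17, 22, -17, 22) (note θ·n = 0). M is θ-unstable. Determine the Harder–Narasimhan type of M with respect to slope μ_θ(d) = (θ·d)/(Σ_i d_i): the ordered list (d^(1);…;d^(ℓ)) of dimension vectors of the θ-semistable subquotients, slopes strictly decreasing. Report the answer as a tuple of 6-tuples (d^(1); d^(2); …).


Via rank(M_{q-1}∘⋯∘M_p): M ≅ I[1,2], I[3,6], I[4,5]^2, I[4,6].
μ_θ-semistable layers: μ^(1)=22; μ^(2)=5/2; μ^(3)=-17; μ^(4)=-69

((0, 1, 0, 0, 0, 2); (0, 0, 0, 4, 4, 0); (0, 0, 1, 0, 0, 0); (1, 0, 0, 0, 0, 0))


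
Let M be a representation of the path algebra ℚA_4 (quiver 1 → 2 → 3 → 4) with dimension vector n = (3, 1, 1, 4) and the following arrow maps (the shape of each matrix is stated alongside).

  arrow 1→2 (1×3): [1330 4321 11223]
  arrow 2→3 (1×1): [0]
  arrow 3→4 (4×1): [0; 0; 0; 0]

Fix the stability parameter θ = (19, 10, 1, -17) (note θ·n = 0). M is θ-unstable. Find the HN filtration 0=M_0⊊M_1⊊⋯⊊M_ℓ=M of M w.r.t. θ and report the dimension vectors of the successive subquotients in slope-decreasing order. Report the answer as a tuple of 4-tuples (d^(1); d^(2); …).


Interval decomposition of M: I[1,1]^2, I[1,2], I[3,3], I[4,4]^4.
HN type (ℓ=4): μ^(1)=19; μ^(2)=29/2; μ^(3)=1; μ^(4)=-17

((2, 0, 0, 0); (1, 1, 0, 0); (0, 0, 1, 0); (0, 0, 0, 4))


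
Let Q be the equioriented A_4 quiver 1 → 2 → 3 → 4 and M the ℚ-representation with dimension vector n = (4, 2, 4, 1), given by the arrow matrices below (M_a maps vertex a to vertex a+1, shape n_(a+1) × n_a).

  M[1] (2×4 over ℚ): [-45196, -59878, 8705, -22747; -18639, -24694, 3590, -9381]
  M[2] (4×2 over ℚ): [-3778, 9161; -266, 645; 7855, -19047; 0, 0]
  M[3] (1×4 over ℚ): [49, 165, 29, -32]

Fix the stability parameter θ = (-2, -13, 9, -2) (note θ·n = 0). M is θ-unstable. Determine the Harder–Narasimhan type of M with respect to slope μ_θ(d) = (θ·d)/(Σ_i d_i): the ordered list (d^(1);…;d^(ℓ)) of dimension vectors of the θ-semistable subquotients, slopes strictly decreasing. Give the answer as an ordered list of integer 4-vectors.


Interval decomposition of M: I[1,1]^2, I[1,3], I[1,4], I[3,3]^2.
HN type (ℓ=4): μ^(1)=9; μ^(2)=7/2; μ^(3)=-2; μ^(4)=-15/2

((0, 0, 3, 0); (0, 0, 1, 1); (2, 0, 0, 0); (2, 2, 0, 0))


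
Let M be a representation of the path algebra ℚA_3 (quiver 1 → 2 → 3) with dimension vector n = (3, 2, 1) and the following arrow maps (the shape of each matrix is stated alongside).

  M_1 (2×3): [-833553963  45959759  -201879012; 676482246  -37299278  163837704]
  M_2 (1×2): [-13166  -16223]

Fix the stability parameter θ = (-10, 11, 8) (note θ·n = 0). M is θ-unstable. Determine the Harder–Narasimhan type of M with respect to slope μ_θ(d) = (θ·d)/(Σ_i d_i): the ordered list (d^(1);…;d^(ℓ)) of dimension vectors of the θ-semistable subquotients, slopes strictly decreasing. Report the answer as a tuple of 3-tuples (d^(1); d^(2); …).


Interval decomposition of M: I[1,1]^2, I[1,2], I[2,3].
HN type (ℓ=3): μ^(1)=11; μ^(2)=19/2; μ^(3)=-10

((0, 1, 0); (0, 1, 1); (3, 0, 0))


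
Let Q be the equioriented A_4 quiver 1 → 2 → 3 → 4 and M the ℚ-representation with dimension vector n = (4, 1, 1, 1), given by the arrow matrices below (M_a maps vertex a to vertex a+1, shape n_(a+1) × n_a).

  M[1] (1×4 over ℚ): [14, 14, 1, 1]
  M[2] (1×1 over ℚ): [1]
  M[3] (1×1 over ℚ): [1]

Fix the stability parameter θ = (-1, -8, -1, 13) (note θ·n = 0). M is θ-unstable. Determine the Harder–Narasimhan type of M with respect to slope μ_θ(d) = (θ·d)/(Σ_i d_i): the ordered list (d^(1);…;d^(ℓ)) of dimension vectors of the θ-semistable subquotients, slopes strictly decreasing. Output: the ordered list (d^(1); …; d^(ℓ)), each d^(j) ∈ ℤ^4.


Via rank(M_{q-1}∘⋯∘M_p): M ≅ I[1,1]^3, I[1,4].
μ_θ-semistable layers: μ^(1)=13; μ^(2)=-1; μ^(3)=-9/2

((0, 0, 0, 1); (3, 0, 1, 0); (1, 1, 0, 0))


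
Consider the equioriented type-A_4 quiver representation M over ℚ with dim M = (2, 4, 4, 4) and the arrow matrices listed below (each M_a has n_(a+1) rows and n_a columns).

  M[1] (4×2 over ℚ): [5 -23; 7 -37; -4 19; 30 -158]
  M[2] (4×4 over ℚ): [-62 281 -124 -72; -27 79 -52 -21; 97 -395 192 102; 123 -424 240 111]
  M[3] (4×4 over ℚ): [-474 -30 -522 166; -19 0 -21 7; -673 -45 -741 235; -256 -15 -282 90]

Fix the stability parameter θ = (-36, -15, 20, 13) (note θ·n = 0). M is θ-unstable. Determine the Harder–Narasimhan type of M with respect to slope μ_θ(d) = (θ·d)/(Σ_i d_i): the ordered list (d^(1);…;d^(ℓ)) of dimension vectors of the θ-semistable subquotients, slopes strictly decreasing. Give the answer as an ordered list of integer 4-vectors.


Interval decomposition of M: I[1,2], I[1,4], I[2,3], I[2,4], I[3,3], I[4,4]^2.
HN type (ℓ=5): μ^(1)=20; μ^(2)=33/2; μ^(3)=13; μ^(4)=-15; μ^(5)=-36

((0, 0, 2, 0); (0, 0, 2, 2); (0, 0, 0, 2); (0, 4, 0, 0); (2, 0, 0, 0))


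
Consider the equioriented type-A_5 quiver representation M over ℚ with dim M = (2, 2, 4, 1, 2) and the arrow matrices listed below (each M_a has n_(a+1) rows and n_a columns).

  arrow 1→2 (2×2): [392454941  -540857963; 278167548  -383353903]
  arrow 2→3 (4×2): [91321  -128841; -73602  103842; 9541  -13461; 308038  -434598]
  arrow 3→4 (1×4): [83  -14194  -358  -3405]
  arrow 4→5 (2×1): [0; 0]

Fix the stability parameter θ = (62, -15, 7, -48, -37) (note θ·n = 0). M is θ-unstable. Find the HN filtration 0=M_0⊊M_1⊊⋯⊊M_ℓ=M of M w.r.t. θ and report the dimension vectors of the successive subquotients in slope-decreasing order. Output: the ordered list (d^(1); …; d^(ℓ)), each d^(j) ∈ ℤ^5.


Via rank(M_{q-1}∘⋯∘M_p): M ≅ I[1,2], I[1,4], I[3,3]^3, I[5,5]^2.
μ_θ-semistable layers: μ^(1)=47/2; μ^(2)=7; μ^(3)=3/2; μ^(4)=-37

((1, 1, 0, 0, 0); (0, 0, 3, 0, 0); (1, 1, 1, 1, 0); (0, 0, 0, 0, 2))


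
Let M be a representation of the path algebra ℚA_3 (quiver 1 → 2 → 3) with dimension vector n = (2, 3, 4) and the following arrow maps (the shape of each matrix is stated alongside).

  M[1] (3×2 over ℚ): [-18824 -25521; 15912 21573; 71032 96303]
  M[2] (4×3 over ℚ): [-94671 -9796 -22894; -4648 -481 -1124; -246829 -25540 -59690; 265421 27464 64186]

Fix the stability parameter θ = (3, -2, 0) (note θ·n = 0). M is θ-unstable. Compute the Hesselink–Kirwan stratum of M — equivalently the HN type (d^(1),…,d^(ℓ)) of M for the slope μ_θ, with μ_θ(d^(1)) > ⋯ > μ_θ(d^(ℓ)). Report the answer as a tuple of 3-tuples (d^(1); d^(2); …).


Via rank(M_{q-1}∘⋯∘M_p): M ≅ I[1,1], I[1,3], I[2,2], I[2,3], I[3,3]^2.
μ_θ-semistable layers: μ^(1)=3; μ^(2)=1/3; μ^(3)=0; μ^(4)=-2

((1, 0, 0); (1, 1, 1); (0, 0, 3); (0, 2, 0))


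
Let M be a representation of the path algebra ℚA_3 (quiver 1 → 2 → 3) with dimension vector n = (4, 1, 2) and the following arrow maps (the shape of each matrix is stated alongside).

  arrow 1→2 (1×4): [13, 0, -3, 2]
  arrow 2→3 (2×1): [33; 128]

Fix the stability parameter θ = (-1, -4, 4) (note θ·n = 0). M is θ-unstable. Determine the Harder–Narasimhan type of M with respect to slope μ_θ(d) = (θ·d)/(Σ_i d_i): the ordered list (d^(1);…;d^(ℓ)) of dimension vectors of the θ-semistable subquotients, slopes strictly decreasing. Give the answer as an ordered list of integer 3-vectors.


Barcode: M ≅ I[1,1]^3, I[1,3], I[3,3]. HN layers by μ_θ (3 steps, strictly decreasing):
  μ^(1)=4; μ^(2)=-1; μ^(3)=-5/2

((0, 0, 2); (3, 0, 0); (1, 1, 0))


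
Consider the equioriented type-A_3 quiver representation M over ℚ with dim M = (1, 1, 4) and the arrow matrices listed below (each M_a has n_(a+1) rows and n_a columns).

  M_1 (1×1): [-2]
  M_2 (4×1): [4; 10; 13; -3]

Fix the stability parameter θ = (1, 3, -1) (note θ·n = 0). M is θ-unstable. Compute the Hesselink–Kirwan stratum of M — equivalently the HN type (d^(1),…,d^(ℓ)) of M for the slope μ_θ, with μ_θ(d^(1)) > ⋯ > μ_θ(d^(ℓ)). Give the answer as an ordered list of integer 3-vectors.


Interval decomposition of M: I[1,3], I[3,3]^3.
HN type (ℓ=2): μ^(1)=1; μ^(2)=-1

((1, 1, 1); (0, 0, 3))


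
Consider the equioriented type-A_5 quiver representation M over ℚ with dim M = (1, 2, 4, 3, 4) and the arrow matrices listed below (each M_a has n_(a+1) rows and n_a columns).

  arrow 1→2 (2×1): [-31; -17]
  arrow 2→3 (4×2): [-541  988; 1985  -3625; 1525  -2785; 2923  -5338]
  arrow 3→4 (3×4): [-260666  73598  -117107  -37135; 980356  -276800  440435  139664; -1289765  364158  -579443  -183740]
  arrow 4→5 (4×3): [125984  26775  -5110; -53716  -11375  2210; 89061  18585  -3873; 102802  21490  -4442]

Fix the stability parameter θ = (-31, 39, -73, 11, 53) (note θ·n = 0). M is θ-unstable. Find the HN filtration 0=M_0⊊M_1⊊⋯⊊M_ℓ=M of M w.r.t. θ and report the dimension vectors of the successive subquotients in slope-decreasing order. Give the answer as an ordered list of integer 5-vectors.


Via rank(M_{q-1}∘⋯∘M_p): M ≅ I[1,4], I[2,5], I[3,3], I[3,5], I[5,5]^2.
μ_θ-semistable layers: μ^(1)=53; μ^(2)=11; μ^(3)=-17; μ^(4)=-31; μ^(5)=-73

((0, 0, 0, 0, 4); (0, 0, 0, 3, 0); (0, 2, 2, 0, 0); (1, 0, 0, 0, 0); (0, 0, 2, 0, 0))


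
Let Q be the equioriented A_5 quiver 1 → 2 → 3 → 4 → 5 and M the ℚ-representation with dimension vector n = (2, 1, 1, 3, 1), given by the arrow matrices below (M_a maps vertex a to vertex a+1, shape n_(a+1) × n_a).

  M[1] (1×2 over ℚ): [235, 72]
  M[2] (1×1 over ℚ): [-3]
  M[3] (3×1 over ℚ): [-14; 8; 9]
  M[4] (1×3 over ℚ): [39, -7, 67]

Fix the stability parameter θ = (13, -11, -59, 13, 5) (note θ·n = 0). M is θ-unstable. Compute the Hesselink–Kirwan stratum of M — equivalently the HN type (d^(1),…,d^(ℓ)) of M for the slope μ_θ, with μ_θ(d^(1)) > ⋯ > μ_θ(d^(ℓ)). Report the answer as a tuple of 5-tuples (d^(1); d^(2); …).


Via rank(M_{q-1}∘⋯∘M_p): M ≅ I[1,1], I[1,5], I[4,4]^2.
μ_θ-semistable layers: μ^(1)=13; μ^(2)=9; μ^(3)=-19

((1, 0, 0, 2, 0); (0, 0, 0, 1, 1); (1, 1, 1, 0, 0))


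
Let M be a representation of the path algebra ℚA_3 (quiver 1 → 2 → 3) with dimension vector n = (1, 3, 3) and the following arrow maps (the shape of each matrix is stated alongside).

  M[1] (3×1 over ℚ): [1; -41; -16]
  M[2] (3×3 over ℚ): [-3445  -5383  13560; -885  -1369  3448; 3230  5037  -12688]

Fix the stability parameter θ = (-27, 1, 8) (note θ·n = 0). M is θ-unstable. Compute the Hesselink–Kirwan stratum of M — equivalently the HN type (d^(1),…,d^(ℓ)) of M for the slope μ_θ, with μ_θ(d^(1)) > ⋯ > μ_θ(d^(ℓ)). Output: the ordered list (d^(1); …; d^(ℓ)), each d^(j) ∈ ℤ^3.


Interval decomposition of M: I[1,3], I[2,2], I[2,3], I[3,3].
HN type (ℓ=3): μ^(1)=8; μ^(2)=1; μ^(3)=-27

((0, 0, 3); (0, 3, 0); (1, 0, 0))


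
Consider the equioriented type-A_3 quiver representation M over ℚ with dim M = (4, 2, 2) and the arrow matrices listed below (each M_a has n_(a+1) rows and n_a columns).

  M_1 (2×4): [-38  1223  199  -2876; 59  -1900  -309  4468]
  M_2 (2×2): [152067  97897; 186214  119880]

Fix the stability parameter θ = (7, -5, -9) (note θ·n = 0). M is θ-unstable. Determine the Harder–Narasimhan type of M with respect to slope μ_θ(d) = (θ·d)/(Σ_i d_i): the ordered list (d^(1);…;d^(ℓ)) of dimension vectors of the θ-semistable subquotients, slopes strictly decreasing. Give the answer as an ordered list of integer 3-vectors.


Via rank(M_{q-1}∘⋯∘M_p): M ≅ I[1,1]^2, I[1,3]^2.
μ_θ-semistable layers: μ^(1)=7; μ^(2)=-7/3

((2, 0, 0); (2, 2, 2))


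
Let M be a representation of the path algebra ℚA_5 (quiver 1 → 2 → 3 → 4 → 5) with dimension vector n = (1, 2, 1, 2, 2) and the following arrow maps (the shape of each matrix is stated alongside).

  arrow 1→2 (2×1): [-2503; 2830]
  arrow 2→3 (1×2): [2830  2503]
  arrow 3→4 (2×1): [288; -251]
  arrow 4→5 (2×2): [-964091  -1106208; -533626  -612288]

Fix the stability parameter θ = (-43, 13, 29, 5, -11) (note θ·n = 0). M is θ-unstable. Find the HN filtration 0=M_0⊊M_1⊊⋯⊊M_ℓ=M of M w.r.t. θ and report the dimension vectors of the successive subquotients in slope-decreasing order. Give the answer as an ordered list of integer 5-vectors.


Barcode: M ≅ I[1,2], I[2,4], I[4,5], I[5,5]. HN layers by μ_θ (5 steps, strictly decreasing):
  μ^(1)=17; μ^(2)=13; μ^(3)=-3; μ^(4)=-11; μ^(5)=-43

((0, 0, 1, 1, 0); (0, 2, 0, 0, 0); (0, 0, 0, 1, 1); (0, 0, 0, 0, 1); (1, 0, 0, 0, 0))


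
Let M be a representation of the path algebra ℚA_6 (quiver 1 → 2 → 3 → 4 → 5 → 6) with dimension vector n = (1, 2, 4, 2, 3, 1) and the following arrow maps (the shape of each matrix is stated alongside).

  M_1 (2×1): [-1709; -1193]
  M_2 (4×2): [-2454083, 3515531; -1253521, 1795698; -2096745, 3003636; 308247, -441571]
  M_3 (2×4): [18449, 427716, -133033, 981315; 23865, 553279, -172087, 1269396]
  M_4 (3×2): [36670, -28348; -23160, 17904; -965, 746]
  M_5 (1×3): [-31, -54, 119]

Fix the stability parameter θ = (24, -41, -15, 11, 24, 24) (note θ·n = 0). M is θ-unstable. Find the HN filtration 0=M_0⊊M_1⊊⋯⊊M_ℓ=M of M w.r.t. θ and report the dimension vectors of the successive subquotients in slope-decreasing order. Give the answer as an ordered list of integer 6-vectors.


Interval decomposition of M: I[1,6], I[2,4], I[3,3]^2, I[5,5]^2.
HN type (ℓ=5): μ^(1)=24; μ^(2)=11; μ^(3)=-32/3; μ^(4)=-15; μ^(5)=-41

((0, 0, 0, 0, 3, 1); (0, 0, 0, 2, 0, 0); (1, 1, 1, 0, 0, 0); (0, 0, 3, 0, 0, 0); (0, 1, 0, 0, 0, 0))


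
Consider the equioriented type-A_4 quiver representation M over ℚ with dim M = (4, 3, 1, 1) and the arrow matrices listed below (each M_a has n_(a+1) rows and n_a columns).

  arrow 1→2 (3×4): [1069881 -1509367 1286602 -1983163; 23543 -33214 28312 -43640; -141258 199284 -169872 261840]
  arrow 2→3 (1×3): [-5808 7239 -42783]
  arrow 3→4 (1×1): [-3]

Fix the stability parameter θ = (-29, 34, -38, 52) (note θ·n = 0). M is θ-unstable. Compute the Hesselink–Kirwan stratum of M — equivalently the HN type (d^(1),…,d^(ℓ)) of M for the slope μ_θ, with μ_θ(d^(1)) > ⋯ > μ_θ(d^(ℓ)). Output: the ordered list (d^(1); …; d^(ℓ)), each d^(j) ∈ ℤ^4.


Via rank(M_{q-1}∘⋯∘M_p): M ≅ I[1,1]^2, I[1,2], I[1,4], I[2,2].
μ_θ-semistable layers: μ^(1)=52; μ^(2)=34; μ^(3)=-2; μ^(4)=-29

((0, 0, 0, 1); (0, 2, 0, 0); (0, 1, 1, 0); (4, 0, 0, 0))


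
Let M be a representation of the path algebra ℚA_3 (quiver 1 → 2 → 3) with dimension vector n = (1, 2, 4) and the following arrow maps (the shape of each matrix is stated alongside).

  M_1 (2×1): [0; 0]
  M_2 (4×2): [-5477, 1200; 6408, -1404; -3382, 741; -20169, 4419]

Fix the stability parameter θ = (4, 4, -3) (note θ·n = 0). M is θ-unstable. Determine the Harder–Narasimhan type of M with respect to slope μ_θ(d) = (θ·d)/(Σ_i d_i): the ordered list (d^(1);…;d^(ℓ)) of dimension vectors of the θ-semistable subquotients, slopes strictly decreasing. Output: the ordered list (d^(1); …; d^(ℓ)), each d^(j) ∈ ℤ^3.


Interval decomposition of M: I[1,1], I[2,3]^2, I[3,3]^2.
HN type (ℓ=3): μ^(1)=4; μ^(2)=1/2; μ^(3)=-3

((1, 0, 0); (0, 2, 2); (0, 0, 2))


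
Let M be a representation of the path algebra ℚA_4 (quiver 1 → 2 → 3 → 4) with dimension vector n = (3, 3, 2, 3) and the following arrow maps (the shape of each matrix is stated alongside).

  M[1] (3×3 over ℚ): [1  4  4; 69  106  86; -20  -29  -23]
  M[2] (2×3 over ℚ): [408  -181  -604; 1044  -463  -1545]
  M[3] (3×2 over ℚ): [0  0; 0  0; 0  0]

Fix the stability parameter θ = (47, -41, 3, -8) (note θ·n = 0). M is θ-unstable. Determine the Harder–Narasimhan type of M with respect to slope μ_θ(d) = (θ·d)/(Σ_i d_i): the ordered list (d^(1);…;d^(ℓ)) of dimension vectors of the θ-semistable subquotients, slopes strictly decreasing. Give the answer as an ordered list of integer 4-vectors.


Barcode: M ≅ I[1,1], I[1,3]^2, I[2,2], I[4,4]^3. HN layers by μ_θ (4 steps, strictly decreasing):
  μ^(1)=47; μ^(2)=3; μ^(3)=-8; μ^(4)=-41

((1, 0, 0, 0); (2, 2, 2, 0); (0, 0, 0, 3); (0, 1, 0, 0))


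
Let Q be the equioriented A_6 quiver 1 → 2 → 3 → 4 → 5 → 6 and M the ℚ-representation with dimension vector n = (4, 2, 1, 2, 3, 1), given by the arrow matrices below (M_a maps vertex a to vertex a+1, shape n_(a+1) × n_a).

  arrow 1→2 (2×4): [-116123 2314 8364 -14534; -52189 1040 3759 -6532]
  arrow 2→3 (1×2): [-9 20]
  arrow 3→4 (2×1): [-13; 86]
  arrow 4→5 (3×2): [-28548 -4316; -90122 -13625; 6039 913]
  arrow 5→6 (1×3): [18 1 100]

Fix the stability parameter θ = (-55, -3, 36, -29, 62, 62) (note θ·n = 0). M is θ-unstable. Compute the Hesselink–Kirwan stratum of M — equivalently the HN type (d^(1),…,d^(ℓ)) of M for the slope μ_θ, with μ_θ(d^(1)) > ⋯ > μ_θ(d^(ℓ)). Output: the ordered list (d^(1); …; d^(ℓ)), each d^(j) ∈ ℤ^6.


Barcode: M ≅ I[1,1]^2, I[1,2], I[1,5], I[4,6], I[5,5]. HN layers by μ_θ (5 steps, strictly decreasing):
  μ^(1)=62; μ^(2)=7/2; μ^(3)=-3; μ^(4)=-29; μ^(5)=-55

((0, 0, 0, 0, 3, 1); (0, 0, 1, 1, 0, 0); (0, 2, 0, 0, 0, 0); (0, 0, 0, 1, 0, 0); (4, 0, 0, 0, 0, 0))


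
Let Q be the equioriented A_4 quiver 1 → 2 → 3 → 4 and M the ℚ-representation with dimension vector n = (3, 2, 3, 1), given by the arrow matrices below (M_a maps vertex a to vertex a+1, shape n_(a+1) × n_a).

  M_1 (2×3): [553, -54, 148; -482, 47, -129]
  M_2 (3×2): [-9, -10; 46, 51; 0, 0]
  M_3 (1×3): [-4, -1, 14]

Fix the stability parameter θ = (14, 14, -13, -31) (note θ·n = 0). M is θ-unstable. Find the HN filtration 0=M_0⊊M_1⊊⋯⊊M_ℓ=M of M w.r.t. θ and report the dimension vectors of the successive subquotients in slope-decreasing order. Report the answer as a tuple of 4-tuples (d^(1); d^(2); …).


Via rank(M_{q-1}∘⋯∘M_p): M ≅ I[1,1], I[1,3], I[1,4], I[3,3].
μ_θ-semistable layers: μ^(1)=14; μ^(2)=5; μ^(3)=-4; μ^(4)=-13

((1, 0, 0, 0); (1, 1, 1, 0); (1, 1, 1, 1); (0, 0, 1, 0))


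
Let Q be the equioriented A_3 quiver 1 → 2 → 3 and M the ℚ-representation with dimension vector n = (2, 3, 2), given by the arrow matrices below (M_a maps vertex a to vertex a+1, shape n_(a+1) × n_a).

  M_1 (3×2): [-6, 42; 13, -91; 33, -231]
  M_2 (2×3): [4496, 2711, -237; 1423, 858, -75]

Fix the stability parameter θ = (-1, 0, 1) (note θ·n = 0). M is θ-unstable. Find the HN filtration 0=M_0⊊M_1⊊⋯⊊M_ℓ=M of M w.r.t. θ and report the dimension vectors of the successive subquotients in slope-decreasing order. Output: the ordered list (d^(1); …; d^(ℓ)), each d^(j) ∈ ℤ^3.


Barcode: M ≅ I[1,1], I[1,3], I[2,2], I[2,3]. HN layers by μ_θ (3 steps, strictly decreasing):
  μ^(1)=1; μ^(2)=0; μ^(3)=-1

((0, 0, 2); (0, 3, 0); (2, 0, 0))


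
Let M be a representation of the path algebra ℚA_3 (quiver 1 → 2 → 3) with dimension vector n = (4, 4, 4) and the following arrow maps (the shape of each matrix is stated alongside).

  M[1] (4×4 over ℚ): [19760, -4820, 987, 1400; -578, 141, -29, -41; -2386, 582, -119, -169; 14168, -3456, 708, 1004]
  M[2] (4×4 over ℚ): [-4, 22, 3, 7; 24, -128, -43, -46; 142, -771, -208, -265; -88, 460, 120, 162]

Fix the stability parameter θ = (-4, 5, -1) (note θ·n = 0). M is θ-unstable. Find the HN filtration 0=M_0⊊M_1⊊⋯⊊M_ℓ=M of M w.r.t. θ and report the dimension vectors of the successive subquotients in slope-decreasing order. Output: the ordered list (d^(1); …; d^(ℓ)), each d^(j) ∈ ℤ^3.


Interval decomposition of M: I[1,1], I[1,2], I[1,3]^2, I[2,3], I[3,3].
HN type (ℓ=4): μ^(1)=5; μ^(2)=2; μ^(3)=-1; μ^(4)=-4

((0, 1, 0); (0, 3, 3); (0, 0, 1); (4, 0, 0))


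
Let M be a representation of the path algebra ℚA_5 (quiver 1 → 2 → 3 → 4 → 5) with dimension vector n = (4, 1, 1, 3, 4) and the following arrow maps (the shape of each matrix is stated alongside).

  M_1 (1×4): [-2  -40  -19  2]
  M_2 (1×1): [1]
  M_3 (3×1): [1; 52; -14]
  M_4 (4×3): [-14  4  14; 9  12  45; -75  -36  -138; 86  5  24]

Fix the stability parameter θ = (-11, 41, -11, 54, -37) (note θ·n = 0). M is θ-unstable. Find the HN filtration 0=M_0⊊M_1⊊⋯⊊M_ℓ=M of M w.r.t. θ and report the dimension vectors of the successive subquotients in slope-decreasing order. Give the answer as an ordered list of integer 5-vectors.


Via rank(M_{q-1}∘⋯∘M_p): M ≅ I[1,1]^3, I[1,5], I[4,5]^2, I[5,5].
μ_θ-semistable layers: μ^(1)=47/4; μ^(2)=17/2; μ^(3)=-11; μ^(4)=-37

((0, 1, 1, 1, 1); (0, 0, 0, 2, 2); (4, 0, 0, 0, 0); (0, 0, 0, 0, 1))


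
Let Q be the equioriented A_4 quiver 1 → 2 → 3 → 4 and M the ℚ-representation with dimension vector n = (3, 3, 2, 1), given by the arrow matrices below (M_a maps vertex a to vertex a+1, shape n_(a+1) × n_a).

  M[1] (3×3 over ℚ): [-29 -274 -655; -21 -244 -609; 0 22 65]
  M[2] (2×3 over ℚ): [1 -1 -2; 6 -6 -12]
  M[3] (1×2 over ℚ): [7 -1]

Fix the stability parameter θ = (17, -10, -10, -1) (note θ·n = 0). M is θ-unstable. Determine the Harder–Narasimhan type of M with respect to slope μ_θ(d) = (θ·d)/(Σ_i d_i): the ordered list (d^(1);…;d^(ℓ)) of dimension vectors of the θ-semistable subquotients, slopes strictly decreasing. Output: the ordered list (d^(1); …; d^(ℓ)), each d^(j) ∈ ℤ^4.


Via rank(M_{q-1}∘⋯∘M_p): M ≅ I[1,2]^2, I[1,4], I[3,3].
μ_θ-semistable layers: μ^(1)=7/2; μ^(2)=-1; μ^(3)=-10

((2, 2, 0, 0); (1, 1, 1, 1); (0, 0, 1, 0))


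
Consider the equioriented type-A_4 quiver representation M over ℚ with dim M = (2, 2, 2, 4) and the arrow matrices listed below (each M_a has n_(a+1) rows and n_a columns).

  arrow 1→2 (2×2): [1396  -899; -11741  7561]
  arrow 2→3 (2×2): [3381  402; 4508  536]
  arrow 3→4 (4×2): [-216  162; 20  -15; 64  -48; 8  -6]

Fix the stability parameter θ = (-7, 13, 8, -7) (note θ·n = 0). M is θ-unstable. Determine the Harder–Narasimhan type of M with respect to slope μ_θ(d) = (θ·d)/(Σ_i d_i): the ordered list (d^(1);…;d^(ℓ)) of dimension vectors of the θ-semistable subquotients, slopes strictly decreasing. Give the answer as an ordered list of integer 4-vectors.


Barcode: M ≅ I[1,2], I[1,3], I[3,4], I[4,4]^3. HN layers by μ_θ (4 steps, strictly decreasing):
  μ^(1)=13; μ^(2)=21/2; μ^(3)=1/2; μ^(4)=-7

((0, 1, 0, 0); (0, 1, 1, 0); (0, 0, 1, 1); (2, 0, 0, 3))


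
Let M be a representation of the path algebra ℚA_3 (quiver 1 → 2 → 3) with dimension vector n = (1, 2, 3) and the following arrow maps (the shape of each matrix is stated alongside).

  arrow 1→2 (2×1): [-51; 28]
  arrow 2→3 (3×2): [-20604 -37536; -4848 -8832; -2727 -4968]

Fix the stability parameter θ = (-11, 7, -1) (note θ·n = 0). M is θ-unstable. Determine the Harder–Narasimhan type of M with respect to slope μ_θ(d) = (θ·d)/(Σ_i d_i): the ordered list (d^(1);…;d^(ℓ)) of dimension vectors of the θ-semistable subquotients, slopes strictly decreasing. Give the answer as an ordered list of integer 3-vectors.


Via rank(M_{q-1}∘⋯∘M_p): M ≅ I[1,3], I[2,2], I[3,3]^2.
μ_θ-semistable layers: μ^(1)=7; μ^(2)=3; μ^(3)=-1; μ^(4)=-11

((0, 1, 0); (0, 1, 1); (0, 0, 2); (1, 0, 0))


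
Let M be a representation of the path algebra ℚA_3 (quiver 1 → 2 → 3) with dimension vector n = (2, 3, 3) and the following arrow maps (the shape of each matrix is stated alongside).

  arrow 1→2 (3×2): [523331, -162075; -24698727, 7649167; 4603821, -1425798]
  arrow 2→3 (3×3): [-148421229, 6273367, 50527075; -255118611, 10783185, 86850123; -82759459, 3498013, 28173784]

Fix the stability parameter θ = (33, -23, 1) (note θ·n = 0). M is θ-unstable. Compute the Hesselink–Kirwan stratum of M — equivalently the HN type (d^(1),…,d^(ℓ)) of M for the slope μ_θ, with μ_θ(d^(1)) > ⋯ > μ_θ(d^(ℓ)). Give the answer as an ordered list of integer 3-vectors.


Via rank(M_{q-1}∘⋯∘M_p): M ≅ I[1,3]^2, I[2,2], I[3,3].
μ_θ-semistable layers: μ^(1)=11/3; μ^(2)=1; μ^(3)=-23

((2, 2, 2); (0, 0, 1); (0, 1, 0))


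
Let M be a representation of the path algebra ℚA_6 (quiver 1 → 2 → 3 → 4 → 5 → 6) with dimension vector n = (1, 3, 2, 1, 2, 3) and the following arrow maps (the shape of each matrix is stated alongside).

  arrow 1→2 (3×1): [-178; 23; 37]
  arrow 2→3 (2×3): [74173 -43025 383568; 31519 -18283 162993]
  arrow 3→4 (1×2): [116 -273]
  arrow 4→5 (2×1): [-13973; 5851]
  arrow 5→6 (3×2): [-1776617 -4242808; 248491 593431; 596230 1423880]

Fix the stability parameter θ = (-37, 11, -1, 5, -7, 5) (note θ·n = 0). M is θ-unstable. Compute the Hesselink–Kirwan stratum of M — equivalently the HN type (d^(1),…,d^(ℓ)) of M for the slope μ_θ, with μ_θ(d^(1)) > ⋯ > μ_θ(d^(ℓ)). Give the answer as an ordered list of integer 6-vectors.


Via rank(M_{q-1}∘⋯∘M_p): M ≅ I[1,6], I[2,2], I[2,3], I[5,6], I[6,6].
μ_θ-semistable layers: μ^(1)=11; μ^(2)=5; μ^(3)=2; μ^(4)=-7; μ^(5)=-37

((0, 1, 0, 0, 0, 0); (0, 1, 1, 0, 0, 3); (0, 1, 1, 1, 1, 0); (0, 0, 0, 0, 1, 0); (1, 0, 0, 0, 0, 0))


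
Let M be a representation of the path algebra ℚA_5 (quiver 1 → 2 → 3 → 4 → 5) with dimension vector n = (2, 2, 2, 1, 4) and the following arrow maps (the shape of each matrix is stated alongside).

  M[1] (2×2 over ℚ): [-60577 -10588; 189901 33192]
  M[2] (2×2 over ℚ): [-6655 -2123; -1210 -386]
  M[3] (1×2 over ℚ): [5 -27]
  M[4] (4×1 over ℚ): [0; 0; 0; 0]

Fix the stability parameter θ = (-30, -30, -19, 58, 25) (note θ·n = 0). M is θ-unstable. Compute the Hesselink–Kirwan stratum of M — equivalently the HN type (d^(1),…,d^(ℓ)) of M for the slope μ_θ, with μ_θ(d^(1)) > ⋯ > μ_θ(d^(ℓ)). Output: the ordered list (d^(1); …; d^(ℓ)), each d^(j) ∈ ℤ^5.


Barcode: M ≅ I[1,2], I[1,4], I[3,3], I[5,5]^4. HN layers by μ_θ (4 steps, strictly decreasing):
  μ^(1)=58; μ^(2)=25; μ^(3)=-19; μ^(4)=-30

((0, 0, 0, 1, 0); (0, 0, 0, 0, 4); (0, 0, 2, 0, 0); (2, 2, 0, 0, 0))


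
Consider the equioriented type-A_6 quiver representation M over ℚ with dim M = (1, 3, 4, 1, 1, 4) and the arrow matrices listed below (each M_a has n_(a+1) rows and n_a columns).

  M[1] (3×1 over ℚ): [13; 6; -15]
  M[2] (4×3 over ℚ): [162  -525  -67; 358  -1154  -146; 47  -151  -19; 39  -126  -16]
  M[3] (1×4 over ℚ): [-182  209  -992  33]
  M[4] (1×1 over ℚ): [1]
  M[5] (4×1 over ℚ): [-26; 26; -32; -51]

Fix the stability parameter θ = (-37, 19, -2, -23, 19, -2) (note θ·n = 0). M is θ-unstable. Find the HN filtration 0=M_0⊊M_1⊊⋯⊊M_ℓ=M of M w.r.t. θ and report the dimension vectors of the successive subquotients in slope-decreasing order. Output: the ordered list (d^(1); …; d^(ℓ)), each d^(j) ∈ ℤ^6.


Interval decomposition of M: I[1,6], I[2,2], I[2,3], I[3,3]^2, I[6,6]^3.
HN type (ℓ=4): μ^(1)=19; μ^(2)=17/2; μ^(3)=-2; μ^(4)=-37

((0, 1, 0, 0, 0, 0); (0, 1, 1, 0, 1, 1); (0, 1, 3, 1, 0, 3); (1, 0, 0, 0, 0, 0))


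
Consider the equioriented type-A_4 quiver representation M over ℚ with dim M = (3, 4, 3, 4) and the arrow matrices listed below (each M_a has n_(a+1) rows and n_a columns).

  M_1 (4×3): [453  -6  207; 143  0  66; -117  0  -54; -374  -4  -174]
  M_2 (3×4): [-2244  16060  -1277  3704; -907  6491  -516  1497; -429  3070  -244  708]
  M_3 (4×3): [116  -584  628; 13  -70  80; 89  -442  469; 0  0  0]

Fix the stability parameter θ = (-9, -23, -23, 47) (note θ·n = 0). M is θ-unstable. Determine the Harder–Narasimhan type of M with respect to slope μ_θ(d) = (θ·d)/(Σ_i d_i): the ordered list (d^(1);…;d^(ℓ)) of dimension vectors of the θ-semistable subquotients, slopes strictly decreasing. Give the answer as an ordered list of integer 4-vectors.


Via rank(M_{q-1}∘⋯∘M_p): M ≅ I[1,1], I[1,4]^2, I[2,2], I[2,3], I[4,4]^2.
μ_θ-semistable layers: μ^(1)=47; μ^(2)=-9; μ^(3)=-55/3; μ^(4)=-23

((0, 0, 0, 4); (1, 0, 0, 0); (2, 2, 2, 0); (0, 2, 1, 0))


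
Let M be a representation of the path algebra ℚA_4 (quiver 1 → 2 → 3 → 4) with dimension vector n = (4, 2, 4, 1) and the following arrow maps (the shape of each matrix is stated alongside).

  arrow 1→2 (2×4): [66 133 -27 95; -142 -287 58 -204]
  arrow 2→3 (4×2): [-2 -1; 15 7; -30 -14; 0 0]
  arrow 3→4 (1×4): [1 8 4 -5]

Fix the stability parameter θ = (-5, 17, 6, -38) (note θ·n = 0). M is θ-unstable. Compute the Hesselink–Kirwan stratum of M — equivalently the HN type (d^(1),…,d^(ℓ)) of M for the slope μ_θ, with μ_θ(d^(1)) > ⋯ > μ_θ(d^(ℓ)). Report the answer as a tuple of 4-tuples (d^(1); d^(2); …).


Via rank(M_{q-1}∘⋯∘M_p): M ≅ I[1,1]^2, I[1,3], I[1,4], I[3,3]^2.
μ_θ-semistable layers: μ^(1)=23/2; μ^(2)=6; μ^(3)=-5

((0, 1, 1, 0); (0, 0, 2, 0); (4, 1, 1, 1))


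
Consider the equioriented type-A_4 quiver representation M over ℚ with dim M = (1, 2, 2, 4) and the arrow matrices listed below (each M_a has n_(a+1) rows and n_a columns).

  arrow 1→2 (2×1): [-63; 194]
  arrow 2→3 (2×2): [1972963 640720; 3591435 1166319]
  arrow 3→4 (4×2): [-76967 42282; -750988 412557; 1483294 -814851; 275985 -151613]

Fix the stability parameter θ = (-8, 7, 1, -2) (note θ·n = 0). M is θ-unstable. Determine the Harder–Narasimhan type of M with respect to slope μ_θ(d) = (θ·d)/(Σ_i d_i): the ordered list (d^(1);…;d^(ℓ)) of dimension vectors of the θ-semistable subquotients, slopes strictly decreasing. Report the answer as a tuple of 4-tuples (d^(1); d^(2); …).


Via rank(M_{q-1}∘⋯∘M_p): M ≅ I[1,4], I[2,4], I[4,4]^2.
μ_θ-semistable layers: μ^(1)=2; μ^(2)=-2; μ^(3)=-8

((0, 2, 2, 2); (0, 0, 0, 2); (1, 0, 0, 0))


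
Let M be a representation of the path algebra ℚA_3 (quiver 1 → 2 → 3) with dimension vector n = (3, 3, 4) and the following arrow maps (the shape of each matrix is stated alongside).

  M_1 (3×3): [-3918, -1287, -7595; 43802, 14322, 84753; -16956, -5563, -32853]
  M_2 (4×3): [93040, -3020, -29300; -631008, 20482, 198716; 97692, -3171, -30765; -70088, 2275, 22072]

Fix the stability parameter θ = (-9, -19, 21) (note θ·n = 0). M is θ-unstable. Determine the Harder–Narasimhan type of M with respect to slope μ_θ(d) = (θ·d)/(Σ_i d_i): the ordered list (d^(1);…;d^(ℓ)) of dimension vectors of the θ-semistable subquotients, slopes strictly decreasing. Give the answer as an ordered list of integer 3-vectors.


Interval decomposition of M: I[1,2], I[1,3]^2, I[3,3]^2.
HN type (ℓ=2): μ^(1)=21; μ^(2)=-14

((0, 0, 4); (3, 3, 0))


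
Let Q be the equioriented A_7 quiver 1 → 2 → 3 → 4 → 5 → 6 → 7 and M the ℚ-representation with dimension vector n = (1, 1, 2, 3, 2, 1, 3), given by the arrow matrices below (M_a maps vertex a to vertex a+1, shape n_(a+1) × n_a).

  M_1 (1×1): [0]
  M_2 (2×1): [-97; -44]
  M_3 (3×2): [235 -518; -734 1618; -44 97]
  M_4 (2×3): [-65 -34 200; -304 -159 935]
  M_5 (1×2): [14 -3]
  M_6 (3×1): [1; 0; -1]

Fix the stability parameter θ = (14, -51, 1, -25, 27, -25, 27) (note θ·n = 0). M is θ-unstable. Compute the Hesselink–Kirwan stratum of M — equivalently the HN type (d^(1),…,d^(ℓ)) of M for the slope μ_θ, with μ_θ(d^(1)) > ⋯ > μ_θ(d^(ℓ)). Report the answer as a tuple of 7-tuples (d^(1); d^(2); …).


Interval decomposition of M: I[1,1], I[2,5], I[3,7], I[4,4], I[7,7]^2.
HN type (ℓ=6): μ^(1)=27; μ^(2)=14; μ^(3)=1; μ^(4)=-12; μ^(5)=-25; μ^(6)=-51

((0, 0, 0, 0, 1, 0, 3); (1, 0, 0, 0, 0, 0, 0); (0, 0, 0, 0, 1, 1, 0); (0, 0, 2, 2, 0, 0, 0); (0, 0, 0, 1, 0, 0, 0); (0, 1, 0, 0, 0, 0, 0))


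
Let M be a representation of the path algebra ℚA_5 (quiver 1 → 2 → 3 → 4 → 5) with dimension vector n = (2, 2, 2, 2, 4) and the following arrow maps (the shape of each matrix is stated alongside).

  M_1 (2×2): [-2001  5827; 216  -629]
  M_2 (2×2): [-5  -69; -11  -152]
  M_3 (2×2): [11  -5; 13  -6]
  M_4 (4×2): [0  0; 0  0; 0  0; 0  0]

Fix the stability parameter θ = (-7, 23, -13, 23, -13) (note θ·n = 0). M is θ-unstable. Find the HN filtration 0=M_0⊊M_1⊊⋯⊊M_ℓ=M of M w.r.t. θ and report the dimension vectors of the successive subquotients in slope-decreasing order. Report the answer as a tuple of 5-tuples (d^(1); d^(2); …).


Interval decomposition of M: I[1,4]^2, I[5,5]^4.
HN type (ℓ=4): μ^(1)=23; μ^(2)=5; μ^(3)=-7; μ^(4)=-13

((0, 0, 0, 2, 0); (0, 2, 2, 0, 0); (2, 0, 0, 0, 0); (0, 0, 0, 0, 4))


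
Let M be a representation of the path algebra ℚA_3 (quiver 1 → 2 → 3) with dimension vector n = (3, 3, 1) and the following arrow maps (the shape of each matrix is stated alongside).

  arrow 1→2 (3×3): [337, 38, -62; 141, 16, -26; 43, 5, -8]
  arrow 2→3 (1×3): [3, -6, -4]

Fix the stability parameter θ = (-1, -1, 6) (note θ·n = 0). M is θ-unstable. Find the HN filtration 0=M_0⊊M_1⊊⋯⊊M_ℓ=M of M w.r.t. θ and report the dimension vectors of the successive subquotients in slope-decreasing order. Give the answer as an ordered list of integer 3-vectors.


Barcode: M ≅ I[1,1], I[1,2], I[1,3], I[2,2]. HN layers by μ_θ (2 steps, strictly decreasing):
  μ^(1)=6; μ^(2)=-1

((0, 0, 1); (3, 3, 0))


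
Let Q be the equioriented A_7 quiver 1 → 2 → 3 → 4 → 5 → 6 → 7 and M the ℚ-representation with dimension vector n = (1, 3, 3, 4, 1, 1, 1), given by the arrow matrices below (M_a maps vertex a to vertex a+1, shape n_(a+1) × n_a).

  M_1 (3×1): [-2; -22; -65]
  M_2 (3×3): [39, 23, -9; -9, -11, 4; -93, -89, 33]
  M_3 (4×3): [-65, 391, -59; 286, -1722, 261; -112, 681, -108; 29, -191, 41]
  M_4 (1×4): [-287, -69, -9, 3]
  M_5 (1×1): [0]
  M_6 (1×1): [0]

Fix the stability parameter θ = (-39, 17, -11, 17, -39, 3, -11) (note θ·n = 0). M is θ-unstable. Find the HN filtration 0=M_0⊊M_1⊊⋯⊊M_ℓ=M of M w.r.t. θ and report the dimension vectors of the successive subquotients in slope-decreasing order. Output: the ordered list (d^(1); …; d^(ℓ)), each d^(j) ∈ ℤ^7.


Via rank(M_{q-1}∘⋯∘M_p): M ≅ I[1,5], I[2,2], I[2,4], I[3,4], I[4,4], I[6,6], I[7,7].
μ_θ-semistable layers: μ^(1)=17; μ^(2)=3; μ^(3)=-4; μ^(4)=-11; μ^(5)=-39

((0, 1, 0, 3, 0, 0, 0); (0, 1, 1, 0, 0, 1, 0); (0, 1, 1, 1, 1, 0, 0); (0, 0, 1, 0, 0, 0, 1); (1, 0, 0, 0, 0, 0, 0))


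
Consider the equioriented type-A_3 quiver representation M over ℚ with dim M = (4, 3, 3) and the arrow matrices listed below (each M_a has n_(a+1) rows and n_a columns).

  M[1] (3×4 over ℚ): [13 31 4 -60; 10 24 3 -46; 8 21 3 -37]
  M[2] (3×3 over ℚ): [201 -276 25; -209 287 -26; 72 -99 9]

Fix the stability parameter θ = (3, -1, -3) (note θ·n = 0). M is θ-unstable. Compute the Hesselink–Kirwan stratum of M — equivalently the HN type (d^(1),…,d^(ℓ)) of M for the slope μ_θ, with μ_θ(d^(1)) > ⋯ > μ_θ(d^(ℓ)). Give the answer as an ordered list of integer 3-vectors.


Barcode: M ≅ I[1,1], I[1,2], I[1,3]^2, I[3,3]. HN layers by μ_θ (4 steps, strictly decreasing):
  μ^(1)=3; μ^(2)=1; μ^(3)=-1/3; μ^(4)=-3

((1, 0, 0); (1, 1, 0); (2, 2, 2); (0, 0, 1))


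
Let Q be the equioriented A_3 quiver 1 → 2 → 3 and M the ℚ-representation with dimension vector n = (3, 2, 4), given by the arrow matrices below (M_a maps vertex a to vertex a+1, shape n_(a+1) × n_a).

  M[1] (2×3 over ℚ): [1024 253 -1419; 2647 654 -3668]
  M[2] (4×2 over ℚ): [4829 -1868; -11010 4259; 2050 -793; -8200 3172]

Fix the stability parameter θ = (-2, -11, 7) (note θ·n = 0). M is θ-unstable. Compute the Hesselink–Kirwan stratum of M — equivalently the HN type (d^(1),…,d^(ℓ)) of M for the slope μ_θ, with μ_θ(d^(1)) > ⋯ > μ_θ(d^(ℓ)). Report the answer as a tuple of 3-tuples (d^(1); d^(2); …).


Barcode: M ≅ I[1,1], I[1,3]^2, I[3,3]^2. HN layers by μ_θ (3 steps, strictly decreasing):
  μ^(1)=7; μ^(2)=-2; μ^(3)=-13/2

((0, 0, 4); (1, 0, 0); (2, 2, 0))


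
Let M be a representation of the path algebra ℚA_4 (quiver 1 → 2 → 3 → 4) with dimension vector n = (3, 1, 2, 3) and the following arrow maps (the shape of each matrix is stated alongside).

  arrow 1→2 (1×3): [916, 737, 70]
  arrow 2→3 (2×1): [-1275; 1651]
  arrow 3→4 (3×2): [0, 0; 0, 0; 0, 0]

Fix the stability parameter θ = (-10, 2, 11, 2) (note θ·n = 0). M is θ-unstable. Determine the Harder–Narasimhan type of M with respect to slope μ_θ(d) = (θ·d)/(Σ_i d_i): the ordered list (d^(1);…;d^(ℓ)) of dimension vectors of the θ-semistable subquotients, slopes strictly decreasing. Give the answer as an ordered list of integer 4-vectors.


Via rank(M_{q-1}∘⋯∘M_p): M ≅ I[1,1]^2, I[1,3], I[3,3], I[4,4]^3.
μ_θ-semistable layers: μ^(1)=11; μ^(2)=2; μ^(3)=-10

((0, 0, 2, 0); (0, 1, 0, 3); (3, 0, 0, 0))


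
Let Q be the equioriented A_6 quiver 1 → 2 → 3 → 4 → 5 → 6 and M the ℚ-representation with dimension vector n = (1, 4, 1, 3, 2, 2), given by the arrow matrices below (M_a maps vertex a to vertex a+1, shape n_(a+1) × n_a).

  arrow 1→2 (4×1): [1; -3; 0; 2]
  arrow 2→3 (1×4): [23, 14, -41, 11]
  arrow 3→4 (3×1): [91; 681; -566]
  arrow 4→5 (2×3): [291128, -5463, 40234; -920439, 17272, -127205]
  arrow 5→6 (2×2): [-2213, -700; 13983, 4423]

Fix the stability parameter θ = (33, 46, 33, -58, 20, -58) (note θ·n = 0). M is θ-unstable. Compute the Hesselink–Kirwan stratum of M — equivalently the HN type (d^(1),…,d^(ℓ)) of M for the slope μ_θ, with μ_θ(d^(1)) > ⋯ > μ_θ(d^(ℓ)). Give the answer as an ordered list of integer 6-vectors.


Interval decomposition of M: I[1,6], I[2,2]^3, I[4,4], I[4,6].
HN type (ℓ=4): μ^(1)=46; μ^(2)=8/3; μ^(3)=-19; μ^(4)=-58

((0, 3, 0, 0, 0, 0); (1, 1, 1, 1, 1, 1); (0, 0, 0, 0, 1, 1); (0, 0, 0, 2, 0, 0))


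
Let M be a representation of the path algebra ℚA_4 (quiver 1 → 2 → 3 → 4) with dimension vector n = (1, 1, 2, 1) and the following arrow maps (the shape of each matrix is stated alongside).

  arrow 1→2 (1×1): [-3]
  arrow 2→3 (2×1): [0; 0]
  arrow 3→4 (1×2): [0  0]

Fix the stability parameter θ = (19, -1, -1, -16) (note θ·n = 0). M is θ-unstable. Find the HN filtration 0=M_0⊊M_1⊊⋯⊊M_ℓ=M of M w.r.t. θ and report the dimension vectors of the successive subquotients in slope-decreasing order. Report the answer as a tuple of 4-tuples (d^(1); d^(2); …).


Interval decomposition of M: I[1,2], I[3,3]^2, I[4,4].
HN type (ℓ=3): μ^(1)=9; μ^(2)=-1; μ^(3)=-16

((1, 1, 0, 0); (0, 0, 2, 0); (0, 0, 0, 1))
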